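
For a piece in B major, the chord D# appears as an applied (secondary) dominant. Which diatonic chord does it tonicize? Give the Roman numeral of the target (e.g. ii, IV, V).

The chord is a major triad on D#.
A dominant resolves down a perfect fifth: D# → G#. In B major, G# is scale degree 6, i.e. vi.

vi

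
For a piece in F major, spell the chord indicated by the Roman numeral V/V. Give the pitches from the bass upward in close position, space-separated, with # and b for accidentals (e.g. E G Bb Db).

G B D

V/V is a secondary dominant — the dominant triad of V. V in F major is C, so the applied chord's root is G, a perfect fifth above.
Building a major triad on G gives G-B-D.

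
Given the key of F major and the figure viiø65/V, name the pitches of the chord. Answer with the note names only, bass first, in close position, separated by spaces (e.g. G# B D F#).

D F A B

The slash marks an applied leading-tone chord: viio of V. In F major, V is C, so the leading tone to it is B, a half step below.
Building a half-diminished seventh chord on B gives B-D-F-A.
With the 65 figure the chord is in first inversion; from the bass D upward in close position it reads D-F-A-B.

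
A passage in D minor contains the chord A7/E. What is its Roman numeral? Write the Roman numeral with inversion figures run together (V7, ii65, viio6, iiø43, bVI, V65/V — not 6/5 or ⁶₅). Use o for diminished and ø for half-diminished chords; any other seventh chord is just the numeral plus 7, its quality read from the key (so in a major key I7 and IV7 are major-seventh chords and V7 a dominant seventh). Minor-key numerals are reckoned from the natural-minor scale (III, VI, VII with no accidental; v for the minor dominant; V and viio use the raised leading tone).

V43

Stacked in thirds the chord is A-C#-E-G: a dominant seventh chord on A.
A is scale degree 5 in D minor, and a dominant seventh chord on that degree is written V7.
With E in the bass the chord is in second inversion, so the figured bass is 43.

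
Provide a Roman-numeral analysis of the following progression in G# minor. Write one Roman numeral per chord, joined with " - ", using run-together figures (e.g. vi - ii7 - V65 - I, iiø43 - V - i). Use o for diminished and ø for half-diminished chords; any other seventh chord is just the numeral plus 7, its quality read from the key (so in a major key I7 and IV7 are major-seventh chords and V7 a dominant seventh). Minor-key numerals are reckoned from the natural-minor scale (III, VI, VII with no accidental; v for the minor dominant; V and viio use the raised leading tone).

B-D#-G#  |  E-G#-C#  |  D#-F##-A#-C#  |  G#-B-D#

i6 - iv6 - V7 - i

B-D#-G#: root G# is the tonic; minor triad there is i6.
E-G#-C# has root C#, degree 4 in G# minor, so iv6.
D#-F##-A#-C#: root D# is the dominant; dominant seventh chord there is V7.
G#-B-D#: minor triad on G# = scale degree 1 → i.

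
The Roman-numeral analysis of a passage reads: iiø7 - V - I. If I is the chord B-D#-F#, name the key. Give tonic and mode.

The anchor chord is a major triad on B, labeled I.
If B is scale degree 1 and the mode makes that degree carry a major triad, the tonic is B and the mode is major.

B major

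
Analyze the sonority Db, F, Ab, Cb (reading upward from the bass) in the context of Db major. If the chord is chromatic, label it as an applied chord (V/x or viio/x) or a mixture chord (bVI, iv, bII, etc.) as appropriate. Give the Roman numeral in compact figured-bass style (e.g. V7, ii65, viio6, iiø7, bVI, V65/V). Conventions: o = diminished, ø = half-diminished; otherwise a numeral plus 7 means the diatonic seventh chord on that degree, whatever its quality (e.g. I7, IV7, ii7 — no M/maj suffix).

V7/IV

The pitches Db-F-Ab-Cb form a dominant seventh chord rooted on Db.
Db is not a diatonic chord root with this quality in Db major, but it lies a perfect fifth above Gb (IV), so the chord functions as an applied dominant of IV.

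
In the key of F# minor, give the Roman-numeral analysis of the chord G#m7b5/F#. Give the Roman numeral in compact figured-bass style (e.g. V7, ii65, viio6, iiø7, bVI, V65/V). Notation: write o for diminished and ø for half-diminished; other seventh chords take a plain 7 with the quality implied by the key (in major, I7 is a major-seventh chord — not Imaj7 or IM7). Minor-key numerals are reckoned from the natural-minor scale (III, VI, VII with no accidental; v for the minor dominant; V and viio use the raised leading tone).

iiø42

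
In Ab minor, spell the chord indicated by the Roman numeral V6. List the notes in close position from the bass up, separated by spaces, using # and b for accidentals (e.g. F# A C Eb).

G Bb Eb

In Ab minor, the dominant is Eb. The dominant is major (leading tone raised), so V is a major triad.
Stacking thirds from Eb gives Eb-G-Bb.
The figured bass 6 indicates first inversion, placing the third (G) in the bass: G-Bb-Eb.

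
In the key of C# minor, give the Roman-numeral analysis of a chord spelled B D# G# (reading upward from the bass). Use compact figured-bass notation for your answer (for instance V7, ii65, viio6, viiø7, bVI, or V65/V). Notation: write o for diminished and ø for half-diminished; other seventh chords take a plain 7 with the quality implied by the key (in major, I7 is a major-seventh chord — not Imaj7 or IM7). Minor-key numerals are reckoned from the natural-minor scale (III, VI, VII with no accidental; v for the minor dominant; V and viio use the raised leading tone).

v6

The pitches G#-B-D# form a minor triad rooted on G#.
In C# minor, G# is the dominant; the diatonic minor triad there is v.
With B in the bass the chord is in first inversion, so the figured bass is 6.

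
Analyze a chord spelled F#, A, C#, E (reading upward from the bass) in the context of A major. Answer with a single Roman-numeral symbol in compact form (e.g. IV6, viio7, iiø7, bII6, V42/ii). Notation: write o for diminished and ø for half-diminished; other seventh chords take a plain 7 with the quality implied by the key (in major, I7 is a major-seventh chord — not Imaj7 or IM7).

Stacked in thirds the chord is F#-A-C#-E: a minor seventh chord on F#.
F# is scale degree 6 in A major, and a minor seventh chord on that degree is written vi7.

vi7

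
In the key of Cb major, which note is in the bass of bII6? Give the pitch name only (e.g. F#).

bII in Cb major has root Dbb; the chord is Dbb-Fb-Abb.
The figure 6 means first inversion — the third is in the bass.

Fb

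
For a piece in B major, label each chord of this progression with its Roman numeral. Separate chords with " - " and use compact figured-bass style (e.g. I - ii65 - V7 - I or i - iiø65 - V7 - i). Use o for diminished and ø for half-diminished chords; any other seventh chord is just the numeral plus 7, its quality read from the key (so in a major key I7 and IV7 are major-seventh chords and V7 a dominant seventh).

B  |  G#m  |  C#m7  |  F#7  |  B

B: major triad on B = scale degree 1 → I.
G#m: root G# is the submediant; minor triad there is vi.
C#m7 has root C#, degree 2 in B major, so ii7.
F#7: dominant seventh chord on F# = scale degree 5 → V7.
B has root B, degree 1 in B major, so I.

I - vi - ii7 - V7 - I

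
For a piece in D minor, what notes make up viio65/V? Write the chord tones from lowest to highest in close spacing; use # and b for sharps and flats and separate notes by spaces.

B D F G#

viio65/V is a secondary leading-tone chord. The target V is A in D minor; the applied chord is rooted a semitone below, on G#.
Building a fully diminished seventh chord on G# gives G#-B-D-F.
The figured bass 65 indicates first inversion, placing the third (B) in the bass: B-D-F-G#.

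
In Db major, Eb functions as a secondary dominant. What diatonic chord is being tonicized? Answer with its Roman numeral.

V

The chord is a major triad on Eb.
A dominant resolves down a perfect fifth: Eb → Ab. In Db major, Ab is scale degree 5, i.e. V.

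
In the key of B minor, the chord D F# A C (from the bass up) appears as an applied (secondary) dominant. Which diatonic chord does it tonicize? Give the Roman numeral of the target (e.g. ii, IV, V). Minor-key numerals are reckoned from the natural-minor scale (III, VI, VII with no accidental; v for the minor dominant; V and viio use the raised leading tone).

VI

The chord is a dominant seventh chord on D.
A dominant resolves down a perfect fifth: D → G. In B minor, G is scale degree 6, i.e. VI.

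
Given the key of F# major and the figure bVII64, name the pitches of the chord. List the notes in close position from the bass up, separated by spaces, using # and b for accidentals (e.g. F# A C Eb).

B E G#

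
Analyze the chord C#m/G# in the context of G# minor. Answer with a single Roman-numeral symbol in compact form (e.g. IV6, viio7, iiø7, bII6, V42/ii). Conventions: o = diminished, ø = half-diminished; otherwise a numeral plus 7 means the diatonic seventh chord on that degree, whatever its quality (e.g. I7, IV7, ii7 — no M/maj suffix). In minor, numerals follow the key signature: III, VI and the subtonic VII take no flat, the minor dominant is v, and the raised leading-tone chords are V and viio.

Stacked in thirds the chord is C#-E-G#: a minor triad on C#.
In G# minor, C# is the subdominant; the diatonic minor triad there is iv.
With G# in the bass the chord is in second inversion, so the figured bass is 64.

iv64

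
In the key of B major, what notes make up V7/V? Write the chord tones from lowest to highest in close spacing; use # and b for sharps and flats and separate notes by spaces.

C# E# G# B

The slash means an applied dominant: we want the dominant of V. In B major, V is F# major, and its dominant is built on C#.
Building a dominant seventh chord on C# gives C#-E#-G#-B.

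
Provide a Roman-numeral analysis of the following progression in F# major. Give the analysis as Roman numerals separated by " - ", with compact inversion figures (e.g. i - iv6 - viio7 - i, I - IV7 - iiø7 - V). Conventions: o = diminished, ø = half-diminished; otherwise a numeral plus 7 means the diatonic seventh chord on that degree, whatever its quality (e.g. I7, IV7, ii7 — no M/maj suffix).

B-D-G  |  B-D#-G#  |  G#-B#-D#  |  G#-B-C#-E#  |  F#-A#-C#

B-D-G: G with this quality isn't in the key; a major triad on b2 is the Neapolitan sixth, bII6 (third, B, in the bass — hence the 6).
B-D#-G#: minor triad on G# = scale degree 2 → ii6.
G#-B#-D#: a major triad on G#, the applied dominant of V → V/V.
G#-B-C#-E# has root C#, degree 5 in F# major, so V43.
F#-A#-C#: root F# is the tonic; major triad there is I.

bII6 - ii6 - V/V - V43 - I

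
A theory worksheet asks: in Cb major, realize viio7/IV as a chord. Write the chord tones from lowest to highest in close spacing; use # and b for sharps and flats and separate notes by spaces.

The slash marks an applied leading-tone chord: viio of IV. In Cb major, IV is Fb, so the leading tone to it is Eb, a half step below.
Building a fully diminished seventh chord on Eb gives Eb-Gb-Bbb-Dbb.

Eb Gb Bbb Dbb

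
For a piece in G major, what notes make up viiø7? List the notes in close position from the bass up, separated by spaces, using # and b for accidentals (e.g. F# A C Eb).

The numeral's case and figure indicate a half-diminished seventh chord. In G major its root, the leading tone, is F#.
Stacking thirds from F# gives F#-A-C-E.

F# A C E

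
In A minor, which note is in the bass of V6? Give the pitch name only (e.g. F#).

V in A minor has root E; the chord is E-G#-B.
The figure 6 means first inversion — the third is in the bass.

G#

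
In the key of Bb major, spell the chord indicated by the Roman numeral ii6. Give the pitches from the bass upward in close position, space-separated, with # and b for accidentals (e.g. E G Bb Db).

Eb G C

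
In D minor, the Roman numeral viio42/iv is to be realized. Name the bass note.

Eb

The applied chord viio42/iv is rooted on F#: F#-A-C-Eb.
The figure 42 means third inversion — the seventh is in the bass.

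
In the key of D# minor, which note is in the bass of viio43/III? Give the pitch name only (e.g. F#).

The applied chord viio43/III is rooted on E#: E#-G#-B-D.
The figure 43 means second inversion — the fifth is in the bass.

B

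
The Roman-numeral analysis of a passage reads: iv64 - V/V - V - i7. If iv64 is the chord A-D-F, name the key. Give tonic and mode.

A minor

iv64 is given as A-D-F — a minor triad with root D.
Counting down 3 scale steps from D places the tonic on A; a minor triad on degree 4 is diatonic only in minor.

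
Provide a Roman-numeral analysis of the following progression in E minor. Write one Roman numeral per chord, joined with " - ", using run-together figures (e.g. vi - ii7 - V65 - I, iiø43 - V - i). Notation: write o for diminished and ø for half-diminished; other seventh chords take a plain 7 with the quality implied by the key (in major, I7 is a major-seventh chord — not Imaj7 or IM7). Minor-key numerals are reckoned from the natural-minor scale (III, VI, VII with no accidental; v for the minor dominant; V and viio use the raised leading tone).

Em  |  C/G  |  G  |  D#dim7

i - VI64 - III - viio7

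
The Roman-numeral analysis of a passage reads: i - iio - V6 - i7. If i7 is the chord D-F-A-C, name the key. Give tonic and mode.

D minor

i7 is given as D-F-A-C — a minor seventh chord with root D.
If D is scale degree 1 and the mode makes that degree carry a minor seventh chord, the tonic is D and the mode is minor.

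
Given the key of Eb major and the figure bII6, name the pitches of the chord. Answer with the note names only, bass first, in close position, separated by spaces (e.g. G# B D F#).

Ab Cb Fb

bII6 is the Neapolitan sixth — a major triad on the lowered second degree, here in its customary first inversion. In Eb major that root is Fb.
So the chord is Fb-Ab-Cb.
With the 6 figure the chord is in first inversion; from the bass Ab upward in close position it reads Ab-Cb-Fb.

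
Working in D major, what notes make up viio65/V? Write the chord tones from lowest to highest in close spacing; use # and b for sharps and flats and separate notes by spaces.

B D F G#

viio65/V is a secondary leading-tone chord. The target V is A in D major; the applied chord is rooted a semitone below, on G#.
Building a fully diminished seventh chord on G# gives G#-B-D-F.
With the 65 figure the chord is in first inversion; from the bass B upward in close position it reads B-D-F-G#.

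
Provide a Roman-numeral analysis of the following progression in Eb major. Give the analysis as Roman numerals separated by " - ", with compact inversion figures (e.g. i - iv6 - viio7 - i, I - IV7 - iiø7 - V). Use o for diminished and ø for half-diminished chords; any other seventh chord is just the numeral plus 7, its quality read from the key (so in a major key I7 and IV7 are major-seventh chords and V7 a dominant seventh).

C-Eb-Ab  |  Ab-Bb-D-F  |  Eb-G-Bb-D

IV6 - V42 - I7

C-Eb-Ab: root Ab is the subdominant; major triad there is IV6.
Ab-Bb-D-F has root Bb, degree 5 in Eb major, so V42.
Eb-G-Bb-D has root Eb, degree 1 in Eb major, so I7.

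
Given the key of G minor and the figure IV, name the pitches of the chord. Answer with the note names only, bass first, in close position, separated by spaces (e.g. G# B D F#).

Scale degree 4 in G minor is C; here the chord built on it is altered to a major triad. IV is the major subdominant, borrowed from the parallel major.
So the chord is C-E-G, a major triad.

C E G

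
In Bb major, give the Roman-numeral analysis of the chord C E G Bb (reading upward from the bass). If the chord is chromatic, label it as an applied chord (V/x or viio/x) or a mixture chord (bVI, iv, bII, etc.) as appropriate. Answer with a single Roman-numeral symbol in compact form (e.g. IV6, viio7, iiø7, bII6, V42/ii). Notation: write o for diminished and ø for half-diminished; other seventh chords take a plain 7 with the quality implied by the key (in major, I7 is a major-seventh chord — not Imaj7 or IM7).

V7/V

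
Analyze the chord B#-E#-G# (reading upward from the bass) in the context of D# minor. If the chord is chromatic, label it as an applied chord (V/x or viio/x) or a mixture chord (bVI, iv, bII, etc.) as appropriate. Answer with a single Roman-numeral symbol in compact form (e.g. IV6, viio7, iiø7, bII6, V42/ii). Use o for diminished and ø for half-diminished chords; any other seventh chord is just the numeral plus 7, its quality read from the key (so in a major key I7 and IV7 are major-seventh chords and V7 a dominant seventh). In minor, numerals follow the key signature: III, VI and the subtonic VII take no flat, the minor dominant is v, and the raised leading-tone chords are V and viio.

Stacked in thirds the chord is E#-G#-B#: a minor triad on E#.
E# is the second degree of D# minor. This is the minor supertonic, borrowed from the parallel major (the Dorian ii).
With B# in the bass the chord is in second inversion, so the figured bass is 64.

ii64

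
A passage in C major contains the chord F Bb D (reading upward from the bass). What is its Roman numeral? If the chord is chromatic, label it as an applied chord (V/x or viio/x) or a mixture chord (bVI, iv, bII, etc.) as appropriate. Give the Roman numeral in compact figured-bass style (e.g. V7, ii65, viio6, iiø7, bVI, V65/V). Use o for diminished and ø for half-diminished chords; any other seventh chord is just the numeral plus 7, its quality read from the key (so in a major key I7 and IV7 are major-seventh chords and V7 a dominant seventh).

Stacked in thirds the chord is Bb-D-F: a major triad on Bb.
Bb is the lowered seventh degree of C major (diatonic 7 would be B). This is a major triad on the lowered seventh degree (the subtonic), borrowed from the parallel minor.
With F in the bass the chord is in second inversion, so the figured bass is 64.

bVII64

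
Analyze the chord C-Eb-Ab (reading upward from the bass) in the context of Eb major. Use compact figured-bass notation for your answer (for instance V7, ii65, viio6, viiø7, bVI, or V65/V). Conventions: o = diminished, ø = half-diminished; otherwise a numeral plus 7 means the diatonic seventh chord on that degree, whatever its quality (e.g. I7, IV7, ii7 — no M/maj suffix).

The pitches Ab-C-Eb form a major triad rooted on Ab.
In Eb major, Ab is the subdominant; the diatonic major triad there is IV.
With C in the bass the chord is in first inversion, so the figured bass is 6.

IV6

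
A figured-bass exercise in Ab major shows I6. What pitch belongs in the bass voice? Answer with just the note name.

C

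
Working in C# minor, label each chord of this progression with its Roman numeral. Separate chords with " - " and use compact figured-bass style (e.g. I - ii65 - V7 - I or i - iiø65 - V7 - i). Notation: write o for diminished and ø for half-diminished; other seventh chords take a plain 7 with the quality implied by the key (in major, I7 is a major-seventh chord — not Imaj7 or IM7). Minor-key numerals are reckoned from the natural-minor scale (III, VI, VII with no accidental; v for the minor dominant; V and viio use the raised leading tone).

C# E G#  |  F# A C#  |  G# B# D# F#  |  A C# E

i - iv - V7 - VI

C#-E-G#: root C# is the tonic; minor triad there is i.
F#-A-C# has root F#, degree 4 in C# minor, so iv.
G#-B#-D#-F#: dominant seventh chord on G# = scale degree 5 → V7.
A-C#-E: major triad on A = scale degree 6 → VI.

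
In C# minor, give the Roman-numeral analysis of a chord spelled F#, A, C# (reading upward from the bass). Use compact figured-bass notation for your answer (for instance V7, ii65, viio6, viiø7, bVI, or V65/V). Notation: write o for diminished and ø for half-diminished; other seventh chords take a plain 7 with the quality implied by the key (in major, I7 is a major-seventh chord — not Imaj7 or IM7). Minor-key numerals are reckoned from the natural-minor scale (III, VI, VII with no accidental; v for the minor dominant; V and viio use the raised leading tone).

The pitches F#-A-C# form a minor triad rooted on F#.
F# is scale degree 4 in C# minor, and a minor triad on that degree is written iv.

iv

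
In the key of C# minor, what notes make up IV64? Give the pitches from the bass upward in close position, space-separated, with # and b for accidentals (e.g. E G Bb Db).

C# F# A#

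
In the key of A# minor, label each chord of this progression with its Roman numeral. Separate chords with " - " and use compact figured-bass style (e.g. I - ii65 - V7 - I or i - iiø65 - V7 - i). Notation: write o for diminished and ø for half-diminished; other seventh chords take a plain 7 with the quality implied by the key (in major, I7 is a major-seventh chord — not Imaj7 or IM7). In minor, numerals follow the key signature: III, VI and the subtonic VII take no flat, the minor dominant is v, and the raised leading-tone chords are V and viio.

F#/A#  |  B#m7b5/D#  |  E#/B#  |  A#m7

VI6 - iiø65 - V64 - i7

F#/A#: major triad on F# = scale degree 6 → VI6.
B#m7b5/D#: root B# is the supertonic; half-diminished seventh chord there is iiø65.
E#/B# has root E#, degree 5 in A# minor, so V64.
A#m7: minor seventh chord on A# = scale degree 1 → i7.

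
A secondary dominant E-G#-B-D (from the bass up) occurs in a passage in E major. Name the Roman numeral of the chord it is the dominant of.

IV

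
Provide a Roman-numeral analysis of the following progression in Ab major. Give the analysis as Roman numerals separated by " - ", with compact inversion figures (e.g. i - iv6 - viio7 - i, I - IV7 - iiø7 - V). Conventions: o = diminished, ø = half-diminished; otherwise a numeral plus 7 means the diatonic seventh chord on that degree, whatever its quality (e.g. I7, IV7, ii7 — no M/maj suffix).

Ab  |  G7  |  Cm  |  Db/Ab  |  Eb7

I - V7/iii - iii - IV64 - V7

Ab has root Ab, degree 1 in Ab major, so I.
G7 is the secondary dominant of iii (dominant seventh chord on G): V7/iii.
Cm: root C is the mediant; minor triad there is iii.
Db/Ab: root Db is the subdominant; major triad there is IV64.
Eb7: root Eb is the dominant; dominant seventh chord there is V7.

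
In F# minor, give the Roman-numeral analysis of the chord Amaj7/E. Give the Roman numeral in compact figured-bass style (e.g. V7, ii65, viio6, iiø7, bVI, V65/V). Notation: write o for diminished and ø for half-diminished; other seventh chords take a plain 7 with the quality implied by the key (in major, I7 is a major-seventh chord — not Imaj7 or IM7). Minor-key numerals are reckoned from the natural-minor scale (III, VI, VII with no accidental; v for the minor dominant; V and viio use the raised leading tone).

Stacked in thirds the chord is A-C#-E-G#: a major seventh chord on A.
A is scale degree 3 in F# minor, and a major seventh chord on that degree is written III7.
With E in the bass the chord is in second inversion, so the figured bass is 43.

III43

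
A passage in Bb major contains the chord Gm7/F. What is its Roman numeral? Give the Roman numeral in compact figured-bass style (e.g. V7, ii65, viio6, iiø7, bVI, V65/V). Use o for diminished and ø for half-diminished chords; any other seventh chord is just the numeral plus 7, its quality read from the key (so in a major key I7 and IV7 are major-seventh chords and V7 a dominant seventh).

Stacked in thirds the chord is G-Bb-D-F: a minor seventh chord on G.
In Bb major, G is the submediant; the diatonic minor seventh chord there is vi7.
With F in the bass the chord is in third inversion, so the figured bass is 42.

vi42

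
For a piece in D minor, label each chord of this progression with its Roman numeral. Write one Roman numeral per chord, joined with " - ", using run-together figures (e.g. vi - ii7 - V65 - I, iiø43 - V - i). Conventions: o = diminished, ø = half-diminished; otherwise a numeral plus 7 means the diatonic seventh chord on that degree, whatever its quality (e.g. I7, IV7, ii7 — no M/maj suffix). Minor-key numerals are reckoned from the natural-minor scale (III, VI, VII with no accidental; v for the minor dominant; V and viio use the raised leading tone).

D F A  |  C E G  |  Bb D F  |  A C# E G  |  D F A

i - VII - VI - V7 - i

D-F-A has root D, degree 1 in D minor, so i.
C-E-G: major triad on C = scale degree 7 → VII.
Bb-D-F has root Bb, degree 6 in D minor, so VI.
A-C#-E-G: dominant seventh chord on A = scale degree 5 → V7.
D-F-A: root D is the tonic; minor triad there is i.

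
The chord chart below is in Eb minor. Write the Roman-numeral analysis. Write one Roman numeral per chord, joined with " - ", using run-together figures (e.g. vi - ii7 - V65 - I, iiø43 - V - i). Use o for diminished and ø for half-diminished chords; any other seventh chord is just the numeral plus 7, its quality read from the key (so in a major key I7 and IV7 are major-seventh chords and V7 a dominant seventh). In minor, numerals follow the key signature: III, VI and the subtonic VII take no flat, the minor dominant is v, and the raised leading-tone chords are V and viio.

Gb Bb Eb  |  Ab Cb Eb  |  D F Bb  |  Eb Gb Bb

i6 - iv - V6 - i

Gb-Bb-Eb has root Eb, degree 1 in Eb minor, so i6.
Ab-Cb-Eb has root Ab, degree 4 in Eb minor, so iv.
D-F-Bb: root Bb is the dominant; major triad there is V6.
Eb-Gb-Bb: minor triad on Eb = scale degree 1 → i.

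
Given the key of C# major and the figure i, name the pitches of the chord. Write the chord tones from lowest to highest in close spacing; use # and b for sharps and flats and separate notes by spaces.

C# E G#

Scale degree 1 in C# major is C#; here the chord built on it is altered to a minor triad. i is the minor tonic, borrowed from the parallel minor.
So the chord is C#-E-G#.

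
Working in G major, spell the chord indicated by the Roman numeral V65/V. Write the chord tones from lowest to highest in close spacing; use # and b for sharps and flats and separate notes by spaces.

C# E G A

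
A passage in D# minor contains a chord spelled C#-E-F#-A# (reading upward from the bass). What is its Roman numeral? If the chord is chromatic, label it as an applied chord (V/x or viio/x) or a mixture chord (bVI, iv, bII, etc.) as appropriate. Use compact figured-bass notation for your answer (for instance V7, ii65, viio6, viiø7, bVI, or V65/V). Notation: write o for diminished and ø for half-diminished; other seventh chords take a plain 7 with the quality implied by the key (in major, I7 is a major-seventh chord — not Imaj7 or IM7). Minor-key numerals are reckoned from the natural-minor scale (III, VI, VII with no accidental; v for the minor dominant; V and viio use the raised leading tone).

V43/VI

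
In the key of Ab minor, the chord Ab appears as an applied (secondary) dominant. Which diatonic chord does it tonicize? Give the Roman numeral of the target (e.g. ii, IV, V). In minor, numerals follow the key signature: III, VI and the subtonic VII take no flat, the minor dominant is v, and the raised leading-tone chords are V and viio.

iv

The chord is a major triad on Ab.
A dominant resolves down a perfect fifth: Ab → Db. In Ab minor, Db is scale degree 4, i.e. iv.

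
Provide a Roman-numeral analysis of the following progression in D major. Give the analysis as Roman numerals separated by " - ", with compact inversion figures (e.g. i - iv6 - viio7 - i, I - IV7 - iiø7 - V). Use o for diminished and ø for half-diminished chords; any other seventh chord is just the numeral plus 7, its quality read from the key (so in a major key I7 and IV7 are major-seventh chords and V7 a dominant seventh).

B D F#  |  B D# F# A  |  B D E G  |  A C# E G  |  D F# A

B-D-F# has root B, degree 6 in D major, so vi.
B-D#-F#-A: chromatic; B is V of ii, so V7/ii.
B-D-E-G: minor seventh chord on E = scale degree 2 → ii43.
A-C#-E-G: root A is the dominant; dominant seventh chord there is V7.
D-F#-A: root D is the tonic; major triad there is I.

vi - V7/ii - ii43 - V7 - I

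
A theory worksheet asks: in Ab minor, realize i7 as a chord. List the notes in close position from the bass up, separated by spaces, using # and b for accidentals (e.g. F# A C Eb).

In Ab minor, the first degree is Ab, and the diatonic chord built there is a minor seventh chord.
Stacking thirds from Ab gives Ab-Cb-Eb-Gb.

Ab Cb Eb Gb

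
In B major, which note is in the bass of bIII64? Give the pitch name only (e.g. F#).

A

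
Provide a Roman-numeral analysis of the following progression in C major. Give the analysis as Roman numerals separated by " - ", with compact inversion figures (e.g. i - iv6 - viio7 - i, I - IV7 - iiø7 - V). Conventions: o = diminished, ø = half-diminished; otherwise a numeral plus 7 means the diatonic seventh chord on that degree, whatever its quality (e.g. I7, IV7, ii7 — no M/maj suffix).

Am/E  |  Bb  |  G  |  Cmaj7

Am/E has root A, degree 6 in C major, so vi64.
Bb: major triad on Bb — chromatic; bVII (borrowed from the parallel minor).
G: major triad on G = scale degree 5 → V.
Cmaj7 has root C, degree 1 in C major, so I7.

vi64 - bVII - V - I7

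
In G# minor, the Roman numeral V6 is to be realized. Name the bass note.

V in G# minor has root D#; the chord is D#-F##-A#.
The figure 6 means first inversion — the third is in the bass.

F##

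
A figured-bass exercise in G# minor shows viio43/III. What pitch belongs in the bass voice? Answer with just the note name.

The applied chord viio43/III is rooted on A#: A#-C#-E-G.
The figure 43 means second inversion — the fifth is in the bass.

E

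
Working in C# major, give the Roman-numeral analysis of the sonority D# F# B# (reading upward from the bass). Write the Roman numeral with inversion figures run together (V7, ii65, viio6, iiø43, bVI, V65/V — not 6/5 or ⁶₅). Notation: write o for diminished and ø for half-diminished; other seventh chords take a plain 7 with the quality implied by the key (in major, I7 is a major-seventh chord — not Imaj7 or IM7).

viio6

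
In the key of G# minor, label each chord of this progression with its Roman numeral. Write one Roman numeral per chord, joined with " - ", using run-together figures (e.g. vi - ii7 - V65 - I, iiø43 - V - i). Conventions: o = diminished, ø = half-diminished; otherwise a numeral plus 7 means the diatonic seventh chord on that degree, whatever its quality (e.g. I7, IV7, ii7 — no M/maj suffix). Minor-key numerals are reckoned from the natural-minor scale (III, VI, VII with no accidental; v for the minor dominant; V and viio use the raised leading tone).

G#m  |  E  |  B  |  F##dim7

i - VI - III - viio7

G#m: minor triad on G# = scale degree 1 → i.
E: root E is the submediant; major triad there is VI.
B: major triad on B = scale degree 3 → III.
F##dim7: fully diminished seventh chord on F## = scale degree 7 → viio7.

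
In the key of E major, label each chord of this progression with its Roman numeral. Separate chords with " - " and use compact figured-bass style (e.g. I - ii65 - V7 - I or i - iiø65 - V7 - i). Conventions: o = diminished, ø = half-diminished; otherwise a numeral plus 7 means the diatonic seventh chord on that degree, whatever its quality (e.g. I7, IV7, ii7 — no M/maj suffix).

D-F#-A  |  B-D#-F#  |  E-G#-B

bVII - V - I

D-F#-A: major triad on D — chromatic; bVII (borrowed from the parallel minor).
B-D#-F#: major triad on B = scale degree 5 → V.
E-G#-B has root E, degree 1 in E major, so I.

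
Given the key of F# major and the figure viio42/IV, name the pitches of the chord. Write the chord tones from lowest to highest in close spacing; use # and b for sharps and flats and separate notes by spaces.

viio42/IV is a secondary leading-tone chord. The target IV is B in F# major; the applied chord is rooted a semitone below, on A#.
Building a fully diminished seventh chord on A# gives A#-C#-E-G.
With the 42 figure the chord is in third inversion; from the bass G upward in close position it reads G-A#-C#-E.

G A# C# E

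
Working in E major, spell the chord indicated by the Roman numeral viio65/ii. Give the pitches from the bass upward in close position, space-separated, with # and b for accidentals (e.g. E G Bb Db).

G# B D E#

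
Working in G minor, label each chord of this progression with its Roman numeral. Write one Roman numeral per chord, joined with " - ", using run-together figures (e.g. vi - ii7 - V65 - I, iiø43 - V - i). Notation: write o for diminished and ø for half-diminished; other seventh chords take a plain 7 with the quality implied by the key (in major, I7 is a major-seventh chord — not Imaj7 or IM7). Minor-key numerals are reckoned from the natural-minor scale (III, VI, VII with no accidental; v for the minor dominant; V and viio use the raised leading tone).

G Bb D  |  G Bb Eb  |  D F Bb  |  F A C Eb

G-Bb-D: root G is the tonic; minor triad there is i.
G-Bb-Eb: root Eb is the submediant; major triad there is VI6.
D-F-Bb: root Bb is the mediant; major triad there is III6.
F-A-C-Eb: root F is the subtonic; dominant seventh chord there is VII7.

i - VI6 - III6 - VII7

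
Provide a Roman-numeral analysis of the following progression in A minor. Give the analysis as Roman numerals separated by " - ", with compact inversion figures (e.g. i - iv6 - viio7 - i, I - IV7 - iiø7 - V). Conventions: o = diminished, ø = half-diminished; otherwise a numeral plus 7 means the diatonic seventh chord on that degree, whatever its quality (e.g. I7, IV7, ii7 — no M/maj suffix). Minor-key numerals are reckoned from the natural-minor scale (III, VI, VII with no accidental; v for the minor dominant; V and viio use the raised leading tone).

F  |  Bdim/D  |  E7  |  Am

VI - iio6 - V7 - i

F: major triad on F = scale degree 6 → VI.
Bdim/D: root B is the supertonic; diminished triad there is iio6.
E7 has root E, degree 5 in A minor, so V7.
Am has root A, degree 1 in A minor, so i.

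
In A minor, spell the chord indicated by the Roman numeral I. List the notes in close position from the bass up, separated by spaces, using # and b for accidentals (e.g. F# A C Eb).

A C# E

Scale degree 1 in A minor is A; here the chord built on it is altered to a major triad. I is the major tonic (Picardy third), borrowed from the parallel major.
So the chord is A-C#-E.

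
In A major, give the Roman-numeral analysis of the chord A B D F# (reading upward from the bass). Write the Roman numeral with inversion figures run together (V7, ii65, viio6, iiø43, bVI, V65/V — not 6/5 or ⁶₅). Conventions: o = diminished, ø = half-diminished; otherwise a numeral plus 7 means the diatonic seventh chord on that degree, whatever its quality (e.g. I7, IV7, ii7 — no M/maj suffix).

Stacked in thirds the chord is B-D-F#-A: a minor seventh chord on B.
In A major, B is the supertonic; the diatonic minor seventh chord there is ii7.
With A in the bass the chord is in third inversion, so the figured bass is 42.

ii42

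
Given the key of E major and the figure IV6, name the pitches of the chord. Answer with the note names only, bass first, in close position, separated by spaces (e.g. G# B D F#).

The numeral's case and figure indicate a major triad. In E major its root, the fourth degree, is A.
That chord is spelled A-C#-E.
With the 6 figure the chord is in first inversion; from the bass C# upward in close position it reads C#-E-A.

C# E A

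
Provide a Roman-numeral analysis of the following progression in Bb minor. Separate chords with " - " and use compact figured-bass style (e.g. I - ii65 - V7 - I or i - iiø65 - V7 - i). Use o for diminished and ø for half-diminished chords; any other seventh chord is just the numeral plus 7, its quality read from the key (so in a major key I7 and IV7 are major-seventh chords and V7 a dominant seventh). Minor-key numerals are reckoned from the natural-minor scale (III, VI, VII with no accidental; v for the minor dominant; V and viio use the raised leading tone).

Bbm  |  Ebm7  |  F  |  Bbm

i - iv7 - V - i

Bbm has root Bb, degree 1 in Bb minor, so i.
Ebm7: root Eb is the subdominant; minor seventh chord there is iv7.
F: root F is the dominant; major triad there is V.
Bbm has root Bb, degree 1 in Bb minor, so i.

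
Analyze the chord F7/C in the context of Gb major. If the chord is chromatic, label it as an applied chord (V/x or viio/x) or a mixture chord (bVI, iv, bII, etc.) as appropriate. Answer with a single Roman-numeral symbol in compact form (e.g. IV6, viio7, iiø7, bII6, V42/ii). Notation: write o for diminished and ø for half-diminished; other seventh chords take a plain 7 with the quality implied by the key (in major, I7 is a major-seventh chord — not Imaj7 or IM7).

V43/iii

The pitches F-A-C-Eb form a dominant seventh chord rooted on F.
F is not a diatonic chord root with this quality in Gb major, but it lies a perfect fifth above Bb (iii), so the chord functions as an applied dominant of iii.
With C in the bass the chord is in second inversion, so the figured bass is 43.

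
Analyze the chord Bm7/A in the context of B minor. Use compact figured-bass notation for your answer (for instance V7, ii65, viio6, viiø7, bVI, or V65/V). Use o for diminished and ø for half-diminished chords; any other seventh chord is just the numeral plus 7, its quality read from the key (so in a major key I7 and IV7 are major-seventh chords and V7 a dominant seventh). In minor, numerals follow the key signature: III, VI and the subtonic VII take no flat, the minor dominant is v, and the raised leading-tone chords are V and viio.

Stacked in thirds the chord is B-D-F#-A: a minor seventh chord on B.
In B minor, B is the tonic; the diatonic minor seventh chord there is i7.
With A in the bass the chord is in third inversion, so the figured bass is 42.

i42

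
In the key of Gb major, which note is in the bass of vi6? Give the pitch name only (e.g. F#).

vi in Gb major has root Eb; the chord is Eb-Gb-Bb.
The figure 6 means first inversion — the third is in the bass.

Gb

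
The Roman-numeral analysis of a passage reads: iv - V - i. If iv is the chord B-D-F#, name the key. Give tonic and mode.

F# minor

iv is given as B-D-F# — a minor triad with root B.
Counting down 3 scale steps from B places the tonic on F#; a minor triad on degree 4 is diatonic only in minor.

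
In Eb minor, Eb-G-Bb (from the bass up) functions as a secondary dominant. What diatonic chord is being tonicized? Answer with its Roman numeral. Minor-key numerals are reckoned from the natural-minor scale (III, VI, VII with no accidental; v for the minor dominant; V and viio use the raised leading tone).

iv

The chord is a major triad on Eb.
A dominant resolves down a perfect fifth: Eb → Ab. In Eb minor, Ab is scale degree 4, i.e. iv.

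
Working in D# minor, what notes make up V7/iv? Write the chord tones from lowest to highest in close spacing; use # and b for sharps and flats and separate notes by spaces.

V7/iv is a secondary dominant — the dominant seventh of iv. iv in D# minor is G#, so the applied chord's root is D#, a perfect fifth above.
Building a dominant seventh chord on D# gives D#-F##-A#-C#.

D# F## A# C#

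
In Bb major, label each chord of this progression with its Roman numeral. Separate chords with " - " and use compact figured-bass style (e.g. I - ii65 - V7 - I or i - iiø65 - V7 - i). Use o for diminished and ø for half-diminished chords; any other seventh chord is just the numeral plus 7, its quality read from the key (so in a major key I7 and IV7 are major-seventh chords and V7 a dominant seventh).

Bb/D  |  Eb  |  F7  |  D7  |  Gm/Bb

I6 - IV - V7 - V7/vi - vi6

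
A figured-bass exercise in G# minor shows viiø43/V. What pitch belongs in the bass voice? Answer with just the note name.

The applied chord viiø43/V is rooted on C##: C##-E#-G#-B#.
The figure 43 means second inversion — the fifth is in the bass.

G#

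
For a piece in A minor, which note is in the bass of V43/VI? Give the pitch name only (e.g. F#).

G

The applied chord V43/VI is rooted on C: C-E-G-Bb.
The figure 43 means second inversion — the fifth is in the bass.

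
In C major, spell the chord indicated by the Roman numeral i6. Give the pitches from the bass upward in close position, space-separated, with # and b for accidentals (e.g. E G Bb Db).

Scale degree 1 in C major is C; here the chord built on it is altered to a minor triad. i6 is the minor tonic, borrowed from the parallel minor.
So the chord is C-Eb-G.
With the 6 figure the chord is in first inversion; from the bass Eb upward in close position it reads Eb-G-C.

Eb G C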